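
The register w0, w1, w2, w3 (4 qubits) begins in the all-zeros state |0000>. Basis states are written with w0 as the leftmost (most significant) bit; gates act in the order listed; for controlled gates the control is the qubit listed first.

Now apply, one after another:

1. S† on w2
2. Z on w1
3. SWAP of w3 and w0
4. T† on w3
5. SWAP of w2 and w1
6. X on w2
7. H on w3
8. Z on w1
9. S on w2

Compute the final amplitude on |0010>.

The final state's coefficient on |0010> equals sqrt(2)*I/2.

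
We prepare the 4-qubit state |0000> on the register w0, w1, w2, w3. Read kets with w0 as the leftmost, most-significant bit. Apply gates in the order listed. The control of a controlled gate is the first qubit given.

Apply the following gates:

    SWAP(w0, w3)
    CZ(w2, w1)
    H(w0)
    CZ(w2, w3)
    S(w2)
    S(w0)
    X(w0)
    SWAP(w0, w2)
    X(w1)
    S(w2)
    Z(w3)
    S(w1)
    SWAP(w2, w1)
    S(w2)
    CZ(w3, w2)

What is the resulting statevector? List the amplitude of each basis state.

After the circuit, the state carries amplitude -sqrt(2)*I/2 on |0010>, -sqrt(2)*I/2 on |0110>, and 0 on every other basis state.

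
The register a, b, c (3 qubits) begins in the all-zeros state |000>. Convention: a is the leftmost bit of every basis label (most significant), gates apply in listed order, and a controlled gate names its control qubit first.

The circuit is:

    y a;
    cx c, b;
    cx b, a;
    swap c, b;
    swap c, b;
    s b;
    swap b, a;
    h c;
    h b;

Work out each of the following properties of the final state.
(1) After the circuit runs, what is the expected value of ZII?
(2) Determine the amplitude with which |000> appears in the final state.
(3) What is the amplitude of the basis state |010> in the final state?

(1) The expectation value of ZII is 1. Key observation: gates 4-5 undo each other exactly, leaving only the rest of the circuit to track.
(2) The final state's coefficient on |000> equals I/2.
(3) |010> carries amplitude -I/2 in the final state.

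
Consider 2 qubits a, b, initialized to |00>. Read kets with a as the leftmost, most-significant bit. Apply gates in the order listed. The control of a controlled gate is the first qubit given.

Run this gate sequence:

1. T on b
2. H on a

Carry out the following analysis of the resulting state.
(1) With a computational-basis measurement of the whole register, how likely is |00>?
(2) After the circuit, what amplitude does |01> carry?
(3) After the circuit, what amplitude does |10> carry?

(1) Outcome |00> occurs with probability 1/2.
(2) The final state's coefficient on |01> equals 0.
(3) The final state's coefficient on |10> equals sqrt(2)/2.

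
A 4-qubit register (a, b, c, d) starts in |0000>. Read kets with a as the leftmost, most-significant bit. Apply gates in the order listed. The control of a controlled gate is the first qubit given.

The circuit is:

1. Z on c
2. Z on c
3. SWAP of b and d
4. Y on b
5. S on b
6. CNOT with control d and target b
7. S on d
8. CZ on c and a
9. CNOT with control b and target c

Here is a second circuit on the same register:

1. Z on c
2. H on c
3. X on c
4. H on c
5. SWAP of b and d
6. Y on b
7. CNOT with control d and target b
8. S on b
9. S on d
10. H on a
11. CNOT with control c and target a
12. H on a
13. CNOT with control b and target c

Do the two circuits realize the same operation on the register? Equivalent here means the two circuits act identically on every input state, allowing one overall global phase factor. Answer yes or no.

No, they are not equivalent — no single phase factor reconciles the two unitaries.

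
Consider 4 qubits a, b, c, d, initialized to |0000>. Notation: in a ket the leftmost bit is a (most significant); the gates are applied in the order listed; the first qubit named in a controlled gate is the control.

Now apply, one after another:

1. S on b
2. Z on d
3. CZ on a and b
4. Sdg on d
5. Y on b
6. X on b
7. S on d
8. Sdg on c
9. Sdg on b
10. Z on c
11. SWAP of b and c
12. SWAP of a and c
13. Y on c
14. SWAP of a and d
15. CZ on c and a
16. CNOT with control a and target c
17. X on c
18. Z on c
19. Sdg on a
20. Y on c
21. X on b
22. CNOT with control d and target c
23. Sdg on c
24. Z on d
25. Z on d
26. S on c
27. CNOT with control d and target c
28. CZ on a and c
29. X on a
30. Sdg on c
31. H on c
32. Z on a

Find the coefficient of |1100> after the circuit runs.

The final state's coefficient on |1100> equals sqrt(2)/2. Key observation: the block from step 22 through step 27 cancels to the identity and can be dropped.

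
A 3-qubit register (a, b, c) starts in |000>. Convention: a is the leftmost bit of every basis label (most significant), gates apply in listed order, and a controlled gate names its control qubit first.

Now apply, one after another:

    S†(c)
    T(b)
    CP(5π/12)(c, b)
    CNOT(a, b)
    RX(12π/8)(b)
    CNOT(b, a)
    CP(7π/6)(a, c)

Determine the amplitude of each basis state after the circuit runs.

The final amplitudes are -sqrt(2)/2 on |000>, -sqrt(2)*I/2 on |110>, and 0 on every other basis state.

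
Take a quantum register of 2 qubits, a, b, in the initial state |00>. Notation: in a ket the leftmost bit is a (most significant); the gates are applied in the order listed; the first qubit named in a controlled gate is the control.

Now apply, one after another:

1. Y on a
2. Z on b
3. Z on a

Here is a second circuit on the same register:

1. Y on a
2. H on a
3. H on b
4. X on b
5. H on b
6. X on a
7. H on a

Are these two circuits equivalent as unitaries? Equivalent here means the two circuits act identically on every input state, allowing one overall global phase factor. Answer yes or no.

Yes: on every input state the two circuits agree up to one overall phase factor.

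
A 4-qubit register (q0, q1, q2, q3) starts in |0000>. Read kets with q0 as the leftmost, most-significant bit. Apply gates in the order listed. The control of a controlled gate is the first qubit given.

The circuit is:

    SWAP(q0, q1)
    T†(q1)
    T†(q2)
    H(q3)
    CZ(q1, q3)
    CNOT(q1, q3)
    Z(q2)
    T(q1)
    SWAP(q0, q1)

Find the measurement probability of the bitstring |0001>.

A full measurement returns |0001> with probability 1/2.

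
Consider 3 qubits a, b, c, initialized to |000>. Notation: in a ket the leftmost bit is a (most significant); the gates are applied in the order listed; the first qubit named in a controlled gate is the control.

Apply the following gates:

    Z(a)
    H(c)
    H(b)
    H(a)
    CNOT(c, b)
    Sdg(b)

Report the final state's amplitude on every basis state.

The resulting statevector has amplitude sqrt(2)/4 on |000>, sqrt(2)/4 on |001>, -sqrt(2)*I/4 on |010>, -sqrt(2)*I/4 on |011>, sqrt(2)/4 on |100>, sqrt(2)/4 on |101>, -sqrt(2)*I/4 on |110>, -sqrt(2)*I/4 on |111>.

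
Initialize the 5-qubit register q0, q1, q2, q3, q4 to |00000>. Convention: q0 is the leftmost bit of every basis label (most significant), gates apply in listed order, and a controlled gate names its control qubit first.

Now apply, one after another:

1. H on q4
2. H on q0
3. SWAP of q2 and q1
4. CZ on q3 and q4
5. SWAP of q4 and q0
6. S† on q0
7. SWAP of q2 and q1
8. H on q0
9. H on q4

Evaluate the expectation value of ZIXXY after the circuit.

The observable ZIXXY averages to 0.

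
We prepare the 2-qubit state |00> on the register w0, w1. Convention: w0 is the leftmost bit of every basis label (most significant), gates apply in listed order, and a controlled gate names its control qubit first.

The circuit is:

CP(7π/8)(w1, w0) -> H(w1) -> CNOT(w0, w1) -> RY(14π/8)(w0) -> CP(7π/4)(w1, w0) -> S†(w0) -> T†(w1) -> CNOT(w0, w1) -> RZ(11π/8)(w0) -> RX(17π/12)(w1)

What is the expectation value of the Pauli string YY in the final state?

In the final state, YY has expectation -sqrt(6*sqrt(2) + 12)/16 - sqrt(sqrt(2) + 2)/8 - sqrt(6 - 3*sqrt(2))/8 - sqrt(12 - 6*sqrt(2))/16 - sqrt(2 - sqrt(2))/8 - sqrt(4 - 2*sqrt(2))/16 + sqrt(2*sqrt(2) + 4)/16 + sqrt(3*sqrt(2) + 6)/8.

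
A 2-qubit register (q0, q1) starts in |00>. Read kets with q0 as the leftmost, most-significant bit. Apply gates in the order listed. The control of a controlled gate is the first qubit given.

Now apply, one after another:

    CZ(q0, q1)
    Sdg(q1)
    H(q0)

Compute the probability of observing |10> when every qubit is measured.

The probability of measuring |10> is 1/2.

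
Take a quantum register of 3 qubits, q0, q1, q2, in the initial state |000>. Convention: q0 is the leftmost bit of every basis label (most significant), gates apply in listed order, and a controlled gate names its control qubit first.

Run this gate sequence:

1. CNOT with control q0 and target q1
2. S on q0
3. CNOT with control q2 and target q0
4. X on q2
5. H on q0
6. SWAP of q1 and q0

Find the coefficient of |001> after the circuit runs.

The amplitude on |001> is sqrt(2)/2.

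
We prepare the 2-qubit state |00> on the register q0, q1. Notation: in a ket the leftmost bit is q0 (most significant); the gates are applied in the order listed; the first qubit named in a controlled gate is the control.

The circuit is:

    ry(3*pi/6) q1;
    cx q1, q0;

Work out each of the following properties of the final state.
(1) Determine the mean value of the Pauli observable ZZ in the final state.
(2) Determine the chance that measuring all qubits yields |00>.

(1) In the final state, ZZ has expectation 1.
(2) The probability of measuring |00> is 1/2.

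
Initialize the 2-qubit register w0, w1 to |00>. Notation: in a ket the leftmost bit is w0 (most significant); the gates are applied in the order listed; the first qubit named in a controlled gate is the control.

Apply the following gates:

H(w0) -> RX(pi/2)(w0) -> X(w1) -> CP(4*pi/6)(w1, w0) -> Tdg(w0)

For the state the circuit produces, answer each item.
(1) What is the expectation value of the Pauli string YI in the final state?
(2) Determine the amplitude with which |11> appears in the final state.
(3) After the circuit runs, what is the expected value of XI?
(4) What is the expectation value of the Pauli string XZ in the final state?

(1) In the final state, YI has expectation sqrt(2)/4 + sqrt(6)/4.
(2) The amplitude on |11> is -exp(11*I*pi/12)/2 + exp(5*I*pi/12)/2.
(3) In the final state, XI has expectation -sqrt(2)/4 + sqrt(6)/4.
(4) The expectation value of XZ is -sqrt(6)/4 + sqrt(2)/4.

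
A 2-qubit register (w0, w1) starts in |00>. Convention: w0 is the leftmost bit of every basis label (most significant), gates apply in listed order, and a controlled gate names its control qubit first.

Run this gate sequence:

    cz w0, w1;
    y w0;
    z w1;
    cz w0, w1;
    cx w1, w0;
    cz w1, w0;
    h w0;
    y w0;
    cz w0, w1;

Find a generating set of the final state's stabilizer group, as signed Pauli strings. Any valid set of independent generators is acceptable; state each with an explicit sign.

The final state is stabilized by the group generated by +XI, +IZ; other independent generating sets are equally valid.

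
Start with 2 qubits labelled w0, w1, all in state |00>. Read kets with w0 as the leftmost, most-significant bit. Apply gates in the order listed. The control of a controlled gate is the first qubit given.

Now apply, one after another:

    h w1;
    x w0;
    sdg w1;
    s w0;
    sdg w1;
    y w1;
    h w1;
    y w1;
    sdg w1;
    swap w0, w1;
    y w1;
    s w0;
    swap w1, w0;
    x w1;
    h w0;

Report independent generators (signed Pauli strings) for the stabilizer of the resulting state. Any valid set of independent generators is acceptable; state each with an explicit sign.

The final state is stabilized by the group generated by +XI, +IZ; other independent generating sets are equally valid.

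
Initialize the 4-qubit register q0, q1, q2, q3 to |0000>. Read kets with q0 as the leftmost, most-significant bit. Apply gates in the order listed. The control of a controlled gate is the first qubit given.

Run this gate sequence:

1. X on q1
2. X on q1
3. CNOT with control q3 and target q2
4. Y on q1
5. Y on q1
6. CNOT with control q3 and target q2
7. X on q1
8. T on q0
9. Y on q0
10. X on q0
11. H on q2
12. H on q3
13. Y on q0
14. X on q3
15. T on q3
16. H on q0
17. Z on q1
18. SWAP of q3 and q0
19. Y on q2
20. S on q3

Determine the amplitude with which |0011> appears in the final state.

The final state's coefficient on |0011> equals 0.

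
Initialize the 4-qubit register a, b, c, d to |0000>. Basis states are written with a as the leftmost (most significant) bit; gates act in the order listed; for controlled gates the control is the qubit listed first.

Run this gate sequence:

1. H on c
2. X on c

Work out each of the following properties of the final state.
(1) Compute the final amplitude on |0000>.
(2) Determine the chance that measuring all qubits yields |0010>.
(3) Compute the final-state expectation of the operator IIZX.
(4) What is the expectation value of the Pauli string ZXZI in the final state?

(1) |0000> carries amplitude sqrt(2)/2 in the final state.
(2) The probability of measuring |0010> is 1/2.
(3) In the final state, IIZX has expectation 0.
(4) The observable ZXZI averages to 0.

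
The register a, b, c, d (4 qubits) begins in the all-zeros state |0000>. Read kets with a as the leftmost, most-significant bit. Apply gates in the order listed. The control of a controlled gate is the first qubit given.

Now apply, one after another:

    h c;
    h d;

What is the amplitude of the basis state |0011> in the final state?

The amplitude on |0011> is 1/2.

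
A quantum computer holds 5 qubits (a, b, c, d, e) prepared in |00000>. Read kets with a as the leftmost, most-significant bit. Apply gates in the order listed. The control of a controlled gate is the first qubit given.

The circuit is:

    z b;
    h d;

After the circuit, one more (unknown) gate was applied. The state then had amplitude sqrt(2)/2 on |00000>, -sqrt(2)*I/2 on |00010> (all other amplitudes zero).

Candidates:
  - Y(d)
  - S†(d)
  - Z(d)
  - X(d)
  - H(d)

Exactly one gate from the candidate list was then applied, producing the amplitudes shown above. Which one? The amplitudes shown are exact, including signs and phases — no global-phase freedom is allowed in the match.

The unique candidate consistent with the amplitudes is S†(d).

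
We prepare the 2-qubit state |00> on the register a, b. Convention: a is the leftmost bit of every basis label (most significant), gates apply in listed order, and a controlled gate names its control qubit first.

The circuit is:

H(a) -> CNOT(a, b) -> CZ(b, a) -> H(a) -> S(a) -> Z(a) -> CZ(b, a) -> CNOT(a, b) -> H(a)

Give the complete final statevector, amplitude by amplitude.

The resulting statevector has amplitude sqrt(2)*(1 + I)/4 on |00>, sqrt(2)*(-1 - I)/4 on |01>, sqrt(2)*(1 - I)/4 on |10>, sqrt(2)*(-1 + I)/4 on |11>.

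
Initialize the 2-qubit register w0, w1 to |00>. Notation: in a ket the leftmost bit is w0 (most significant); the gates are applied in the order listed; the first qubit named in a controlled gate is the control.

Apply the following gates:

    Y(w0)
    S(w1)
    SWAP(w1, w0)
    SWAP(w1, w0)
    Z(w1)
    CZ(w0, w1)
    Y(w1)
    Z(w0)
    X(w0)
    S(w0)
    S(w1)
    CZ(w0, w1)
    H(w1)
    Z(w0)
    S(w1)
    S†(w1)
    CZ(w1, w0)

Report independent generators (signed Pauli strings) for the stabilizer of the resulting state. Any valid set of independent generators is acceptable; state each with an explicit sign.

The final state is stabilized by the group generated by -IX, +ZI; other independent generating sets are equally valid.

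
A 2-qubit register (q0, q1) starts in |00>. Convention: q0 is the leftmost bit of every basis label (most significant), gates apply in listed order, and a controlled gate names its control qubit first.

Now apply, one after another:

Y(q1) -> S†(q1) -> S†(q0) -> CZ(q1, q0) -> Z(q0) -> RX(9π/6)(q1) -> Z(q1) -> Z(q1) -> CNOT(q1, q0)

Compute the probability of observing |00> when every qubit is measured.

Outcome |00> occurs with probability 1/2.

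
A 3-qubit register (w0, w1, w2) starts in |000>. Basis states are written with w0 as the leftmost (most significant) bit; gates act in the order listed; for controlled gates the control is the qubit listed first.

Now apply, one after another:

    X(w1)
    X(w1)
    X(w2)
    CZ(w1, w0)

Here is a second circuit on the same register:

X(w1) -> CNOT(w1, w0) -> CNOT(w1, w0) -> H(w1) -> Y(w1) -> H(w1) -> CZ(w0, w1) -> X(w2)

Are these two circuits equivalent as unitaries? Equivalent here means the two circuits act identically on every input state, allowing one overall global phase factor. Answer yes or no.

No: there is an input state on which the two circuits produce genuinely different outputs (not merely differing by a phase).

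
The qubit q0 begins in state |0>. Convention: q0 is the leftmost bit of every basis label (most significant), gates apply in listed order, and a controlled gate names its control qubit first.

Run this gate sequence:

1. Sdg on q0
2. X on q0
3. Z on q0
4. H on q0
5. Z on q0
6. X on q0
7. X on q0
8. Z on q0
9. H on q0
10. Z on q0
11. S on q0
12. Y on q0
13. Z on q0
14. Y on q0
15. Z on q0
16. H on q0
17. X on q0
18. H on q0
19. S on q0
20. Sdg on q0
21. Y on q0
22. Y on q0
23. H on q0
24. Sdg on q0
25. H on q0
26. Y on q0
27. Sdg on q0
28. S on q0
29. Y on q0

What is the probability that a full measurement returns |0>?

A full measurement returns |0> with probability 1/2.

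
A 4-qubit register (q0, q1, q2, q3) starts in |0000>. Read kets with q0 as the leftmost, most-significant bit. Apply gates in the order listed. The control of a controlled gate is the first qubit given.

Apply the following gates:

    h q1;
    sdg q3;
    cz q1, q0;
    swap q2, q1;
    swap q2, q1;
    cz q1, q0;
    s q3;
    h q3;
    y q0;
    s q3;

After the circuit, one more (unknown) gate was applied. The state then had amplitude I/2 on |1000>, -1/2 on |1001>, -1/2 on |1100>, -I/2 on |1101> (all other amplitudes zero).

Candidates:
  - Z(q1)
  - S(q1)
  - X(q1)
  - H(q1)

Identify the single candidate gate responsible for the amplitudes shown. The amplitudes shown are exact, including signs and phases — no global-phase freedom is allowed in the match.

It was S(q1) that produced the state shown.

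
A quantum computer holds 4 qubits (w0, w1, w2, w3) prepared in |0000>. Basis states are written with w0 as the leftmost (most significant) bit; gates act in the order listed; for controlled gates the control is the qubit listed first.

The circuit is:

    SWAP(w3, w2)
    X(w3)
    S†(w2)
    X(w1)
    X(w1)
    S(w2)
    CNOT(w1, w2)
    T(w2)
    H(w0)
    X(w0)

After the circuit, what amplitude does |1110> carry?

|1110> carries amplitude 0 in the final state. Key observation: the block from step 3 through step 6 cancels to the identity and can be dropped.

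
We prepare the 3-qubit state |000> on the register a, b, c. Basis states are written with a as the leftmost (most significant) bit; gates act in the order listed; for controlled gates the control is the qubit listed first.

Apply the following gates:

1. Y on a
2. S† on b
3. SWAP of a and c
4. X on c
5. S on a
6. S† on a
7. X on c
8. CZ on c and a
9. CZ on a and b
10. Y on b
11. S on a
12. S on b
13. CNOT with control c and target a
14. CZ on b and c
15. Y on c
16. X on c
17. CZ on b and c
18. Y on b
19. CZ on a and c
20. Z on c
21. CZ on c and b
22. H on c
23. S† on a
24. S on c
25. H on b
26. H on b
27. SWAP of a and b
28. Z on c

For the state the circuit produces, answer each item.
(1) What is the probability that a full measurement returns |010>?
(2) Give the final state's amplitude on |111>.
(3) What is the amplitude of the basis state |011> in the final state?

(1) The probability of measuring |010> is 1/2. Key observation: steps 4-7 multiply out to the identity, so the circuit reduces to the remaining gates.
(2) The amplitude on |111> is 0.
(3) The final state's coefficient on |011> equals sqrt(2)*I/2.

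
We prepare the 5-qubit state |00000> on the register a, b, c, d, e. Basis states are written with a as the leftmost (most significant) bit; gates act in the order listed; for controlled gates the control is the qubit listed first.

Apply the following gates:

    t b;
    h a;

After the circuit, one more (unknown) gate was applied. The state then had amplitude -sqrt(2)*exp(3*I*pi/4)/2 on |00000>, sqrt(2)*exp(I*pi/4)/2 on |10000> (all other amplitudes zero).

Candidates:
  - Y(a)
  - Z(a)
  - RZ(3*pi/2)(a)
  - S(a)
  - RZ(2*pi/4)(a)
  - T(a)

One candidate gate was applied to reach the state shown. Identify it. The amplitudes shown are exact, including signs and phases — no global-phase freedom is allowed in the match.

The applied gate was RZ(2*pi/4)(a).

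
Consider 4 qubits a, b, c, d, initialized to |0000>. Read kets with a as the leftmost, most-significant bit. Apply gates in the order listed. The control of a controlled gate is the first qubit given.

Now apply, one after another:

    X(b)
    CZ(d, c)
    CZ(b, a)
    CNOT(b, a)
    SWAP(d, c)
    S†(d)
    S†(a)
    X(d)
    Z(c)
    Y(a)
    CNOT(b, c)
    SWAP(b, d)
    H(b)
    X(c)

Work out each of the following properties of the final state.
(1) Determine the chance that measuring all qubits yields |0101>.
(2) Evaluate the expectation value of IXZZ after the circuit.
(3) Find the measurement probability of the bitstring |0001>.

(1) Outcome |0101> occurs with probability 1/2.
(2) The observable IXZZ averages to 1.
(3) The probability of measuring |0001> is 1/2.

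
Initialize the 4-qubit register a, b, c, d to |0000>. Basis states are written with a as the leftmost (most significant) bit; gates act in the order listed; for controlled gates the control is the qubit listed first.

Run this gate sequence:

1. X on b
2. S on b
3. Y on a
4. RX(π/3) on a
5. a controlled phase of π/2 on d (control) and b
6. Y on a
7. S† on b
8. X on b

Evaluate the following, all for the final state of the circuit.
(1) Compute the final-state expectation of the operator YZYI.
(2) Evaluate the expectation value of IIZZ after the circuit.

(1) The observable YZYI averages to 0.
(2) The observable IIZZ averages to 1.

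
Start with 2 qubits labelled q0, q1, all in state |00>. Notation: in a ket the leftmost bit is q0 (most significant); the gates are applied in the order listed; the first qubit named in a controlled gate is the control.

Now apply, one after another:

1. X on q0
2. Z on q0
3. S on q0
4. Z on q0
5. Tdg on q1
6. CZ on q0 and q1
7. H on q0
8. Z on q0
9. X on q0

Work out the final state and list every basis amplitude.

The resulting statevector has amplitude sqrt(2)*I/2 on |00>, 0 on |01>, sqrt(2)*I/2 on |10>, 0 on |11>.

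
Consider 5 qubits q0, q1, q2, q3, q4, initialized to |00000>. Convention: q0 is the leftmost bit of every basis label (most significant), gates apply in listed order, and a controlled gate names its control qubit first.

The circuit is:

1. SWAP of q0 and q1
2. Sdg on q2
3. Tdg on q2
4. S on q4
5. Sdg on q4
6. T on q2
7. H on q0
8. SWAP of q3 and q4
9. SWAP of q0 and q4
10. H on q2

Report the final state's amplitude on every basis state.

The resulting statevector has amplitude 1/2 on |00000>, 1/2 on |00001>, 1/2 on |00100>, 1/2 on |00101>, and 0 on every other basis state. Key observation: steps 3-6 multiply out to the identity, so the circuit reduces to the remaining gates.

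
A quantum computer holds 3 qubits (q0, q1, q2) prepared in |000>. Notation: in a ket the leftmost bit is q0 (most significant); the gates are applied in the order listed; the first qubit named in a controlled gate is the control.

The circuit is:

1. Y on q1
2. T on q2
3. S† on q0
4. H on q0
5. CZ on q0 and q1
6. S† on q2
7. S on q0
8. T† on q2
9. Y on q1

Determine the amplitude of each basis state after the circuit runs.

The final amplitudes are sqrt(2)/2 on |000>, -sqrt(2)*I/2 on |100>, and 0 on every other basis state.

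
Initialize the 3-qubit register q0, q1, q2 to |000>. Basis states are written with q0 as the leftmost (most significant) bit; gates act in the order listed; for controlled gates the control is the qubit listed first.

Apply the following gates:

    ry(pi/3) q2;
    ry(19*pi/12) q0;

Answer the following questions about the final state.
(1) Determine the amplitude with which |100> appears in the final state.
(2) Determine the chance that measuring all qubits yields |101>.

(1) The final state's coefficient on |100> equals -sqrt(6 - 3*sqrt(2))/8 + 3*sqrt(sqrt(2) + 2)/8.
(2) The probability of measuring |101> is -sqrt(6)/32 + sqrt(2)/32 + 1/8.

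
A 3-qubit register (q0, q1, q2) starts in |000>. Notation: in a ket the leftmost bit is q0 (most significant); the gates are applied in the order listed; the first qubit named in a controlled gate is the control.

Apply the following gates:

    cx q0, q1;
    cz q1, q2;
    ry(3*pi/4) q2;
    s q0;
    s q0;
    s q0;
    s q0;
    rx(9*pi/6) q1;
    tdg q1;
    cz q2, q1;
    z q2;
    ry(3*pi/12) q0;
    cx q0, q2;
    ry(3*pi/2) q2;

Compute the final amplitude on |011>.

|011> carries amplitude exp(I*pi/4)/4 in the final state. Key observation: steps 4-7 multiply out to the identity, so the circuit reduces to the remaining gates.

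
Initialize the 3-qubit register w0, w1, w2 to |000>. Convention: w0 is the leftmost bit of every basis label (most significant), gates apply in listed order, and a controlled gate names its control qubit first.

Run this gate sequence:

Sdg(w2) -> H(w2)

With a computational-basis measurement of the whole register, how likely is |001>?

The probability of measuring |001> is 1/2.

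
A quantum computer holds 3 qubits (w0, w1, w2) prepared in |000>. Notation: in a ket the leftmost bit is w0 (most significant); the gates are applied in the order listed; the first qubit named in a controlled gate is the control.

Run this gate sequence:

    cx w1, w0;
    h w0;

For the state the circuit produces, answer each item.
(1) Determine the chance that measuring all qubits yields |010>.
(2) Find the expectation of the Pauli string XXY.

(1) A full measurement returns |010> with probability 0.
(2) The expectation value of XXY is 0.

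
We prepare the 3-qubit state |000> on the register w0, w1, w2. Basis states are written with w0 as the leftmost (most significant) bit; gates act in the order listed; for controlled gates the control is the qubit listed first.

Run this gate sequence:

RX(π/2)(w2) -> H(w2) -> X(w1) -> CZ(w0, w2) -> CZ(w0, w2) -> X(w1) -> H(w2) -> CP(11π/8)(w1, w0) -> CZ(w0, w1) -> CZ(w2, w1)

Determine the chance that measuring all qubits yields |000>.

Outcome |000> occurs with probability 1/2.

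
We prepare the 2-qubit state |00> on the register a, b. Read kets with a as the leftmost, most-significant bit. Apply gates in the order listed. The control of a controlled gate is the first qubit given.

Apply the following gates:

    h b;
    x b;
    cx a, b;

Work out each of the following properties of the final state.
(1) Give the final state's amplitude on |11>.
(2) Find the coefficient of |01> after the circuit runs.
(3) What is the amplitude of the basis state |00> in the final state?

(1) The final state's coefficient on |11> equals 0.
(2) |01> carries amplitude sqrt(2)/2 in the final state.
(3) The final state's coefficient on |00> equals sqrt(2)/2.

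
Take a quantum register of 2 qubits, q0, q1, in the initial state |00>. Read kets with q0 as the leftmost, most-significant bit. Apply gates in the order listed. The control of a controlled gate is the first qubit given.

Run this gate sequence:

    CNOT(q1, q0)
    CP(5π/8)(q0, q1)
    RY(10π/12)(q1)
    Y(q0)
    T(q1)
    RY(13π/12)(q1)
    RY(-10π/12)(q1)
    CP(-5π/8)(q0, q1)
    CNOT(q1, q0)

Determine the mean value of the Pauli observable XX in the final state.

The observable XX averages to -sqrt(2*sqrt(2) + 4)/16 - sqrt(4 - 2*sqrt(2))/16 + sqrt(12 - 6*sqrt(2))/8 + sqrt(sqrt(2) + 2)/4.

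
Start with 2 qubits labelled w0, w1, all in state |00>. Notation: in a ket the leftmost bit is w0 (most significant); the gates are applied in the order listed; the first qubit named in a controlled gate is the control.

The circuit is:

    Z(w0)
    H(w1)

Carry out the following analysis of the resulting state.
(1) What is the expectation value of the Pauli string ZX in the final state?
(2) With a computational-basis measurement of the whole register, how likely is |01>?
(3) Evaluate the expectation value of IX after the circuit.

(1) The expectation value of ZX is 1.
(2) The probability of measuring |01> is 1/2.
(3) In the final state, IX has expectation 1.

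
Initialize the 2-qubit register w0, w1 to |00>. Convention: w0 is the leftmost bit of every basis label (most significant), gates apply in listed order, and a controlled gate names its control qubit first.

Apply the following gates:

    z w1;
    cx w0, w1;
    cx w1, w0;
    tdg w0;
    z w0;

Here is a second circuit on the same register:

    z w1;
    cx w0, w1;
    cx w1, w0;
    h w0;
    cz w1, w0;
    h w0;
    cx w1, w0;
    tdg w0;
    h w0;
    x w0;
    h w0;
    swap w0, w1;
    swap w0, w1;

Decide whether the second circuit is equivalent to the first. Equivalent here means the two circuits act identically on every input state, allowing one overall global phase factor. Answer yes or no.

Yes, they are equivalent — the unitaries differ by at most a global phase.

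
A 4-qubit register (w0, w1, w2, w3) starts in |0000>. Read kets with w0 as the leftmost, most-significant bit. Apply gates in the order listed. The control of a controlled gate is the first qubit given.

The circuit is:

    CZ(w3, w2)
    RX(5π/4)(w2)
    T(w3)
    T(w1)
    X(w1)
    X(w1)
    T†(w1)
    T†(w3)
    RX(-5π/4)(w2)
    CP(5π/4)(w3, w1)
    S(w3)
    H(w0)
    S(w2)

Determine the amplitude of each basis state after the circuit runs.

The resulting statevector has amplitude sqrt(2)/2 on |0000>, sqrt(2)/2 on |1000>, and 0 on every other basis state.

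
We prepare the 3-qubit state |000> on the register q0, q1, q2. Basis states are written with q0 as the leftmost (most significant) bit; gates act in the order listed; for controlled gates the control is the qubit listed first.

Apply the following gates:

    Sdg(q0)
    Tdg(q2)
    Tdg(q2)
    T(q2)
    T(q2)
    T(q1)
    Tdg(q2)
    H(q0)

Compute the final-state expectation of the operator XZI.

In the final state, XZI has expectation 1. Key observation: the block from step 2 through step 5 cancels to the identity and can be dropped.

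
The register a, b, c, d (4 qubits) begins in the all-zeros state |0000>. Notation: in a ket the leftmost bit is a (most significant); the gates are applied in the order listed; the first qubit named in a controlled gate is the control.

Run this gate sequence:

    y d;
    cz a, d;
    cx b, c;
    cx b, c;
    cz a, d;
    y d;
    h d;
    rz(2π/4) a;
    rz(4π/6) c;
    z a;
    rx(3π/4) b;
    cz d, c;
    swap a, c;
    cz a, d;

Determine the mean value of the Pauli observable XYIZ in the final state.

In the final state, XYIZ has expectation 0. Key observation: steps 1-6 multiply out to the identity, so the circuit reduces to the remaining gates.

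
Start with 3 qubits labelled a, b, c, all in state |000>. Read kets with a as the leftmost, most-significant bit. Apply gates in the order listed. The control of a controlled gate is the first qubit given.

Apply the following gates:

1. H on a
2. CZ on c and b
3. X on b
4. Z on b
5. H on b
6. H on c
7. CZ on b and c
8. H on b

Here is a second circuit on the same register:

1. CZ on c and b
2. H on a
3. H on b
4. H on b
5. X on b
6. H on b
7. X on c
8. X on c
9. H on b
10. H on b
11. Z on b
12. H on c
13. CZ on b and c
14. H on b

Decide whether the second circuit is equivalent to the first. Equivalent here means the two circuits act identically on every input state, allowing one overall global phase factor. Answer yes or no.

No, they are not equivalent — no single phase factor reconciles the two unitaries.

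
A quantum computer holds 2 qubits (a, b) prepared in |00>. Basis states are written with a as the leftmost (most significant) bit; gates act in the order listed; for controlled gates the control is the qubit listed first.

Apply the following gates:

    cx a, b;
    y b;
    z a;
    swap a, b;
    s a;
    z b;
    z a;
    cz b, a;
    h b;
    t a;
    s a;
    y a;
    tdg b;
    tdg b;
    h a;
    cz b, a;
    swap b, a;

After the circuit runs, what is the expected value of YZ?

The expectation value of YZ is -1.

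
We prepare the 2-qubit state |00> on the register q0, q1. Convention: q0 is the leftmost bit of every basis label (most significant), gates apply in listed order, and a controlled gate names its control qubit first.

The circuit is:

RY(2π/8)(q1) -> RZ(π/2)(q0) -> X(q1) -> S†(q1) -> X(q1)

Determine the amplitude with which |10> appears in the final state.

The final state's coefficient on |10> equals 0.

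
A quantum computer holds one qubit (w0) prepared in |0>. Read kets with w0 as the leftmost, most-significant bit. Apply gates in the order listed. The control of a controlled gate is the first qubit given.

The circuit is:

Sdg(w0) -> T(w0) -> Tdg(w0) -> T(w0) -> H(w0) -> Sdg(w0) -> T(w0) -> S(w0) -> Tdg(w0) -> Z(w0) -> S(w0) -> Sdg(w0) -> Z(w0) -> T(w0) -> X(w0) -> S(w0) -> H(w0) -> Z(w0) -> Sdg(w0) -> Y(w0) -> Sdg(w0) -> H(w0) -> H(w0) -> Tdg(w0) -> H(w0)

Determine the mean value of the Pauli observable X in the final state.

The expectation value of X is -sqrt(2)/2. Key observation: the block from step 9 through step 14 cancels to the identity and can be dropped.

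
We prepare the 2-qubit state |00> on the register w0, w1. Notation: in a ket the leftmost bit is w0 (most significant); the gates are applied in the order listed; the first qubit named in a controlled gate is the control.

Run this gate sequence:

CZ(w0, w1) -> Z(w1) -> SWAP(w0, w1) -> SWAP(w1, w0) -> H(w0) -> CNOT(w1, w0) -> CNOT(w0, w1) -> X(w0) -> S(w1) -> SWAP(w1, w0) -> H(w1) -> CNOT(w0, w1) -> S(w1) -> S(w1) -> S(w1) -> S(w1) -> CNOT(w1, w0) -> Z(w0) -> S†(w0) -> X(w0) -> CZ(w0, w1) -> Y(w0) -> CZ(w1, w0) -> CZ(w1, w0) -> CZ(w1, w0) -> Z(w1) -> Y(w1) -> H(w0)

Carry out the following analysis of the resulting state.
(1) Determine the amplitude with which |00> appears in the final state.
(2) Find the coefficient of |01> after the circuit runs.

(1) The amplitude on |00> is -sqrt(2)*I/2.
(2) |01> carries amplitude sqrt(2)/2 in the final state.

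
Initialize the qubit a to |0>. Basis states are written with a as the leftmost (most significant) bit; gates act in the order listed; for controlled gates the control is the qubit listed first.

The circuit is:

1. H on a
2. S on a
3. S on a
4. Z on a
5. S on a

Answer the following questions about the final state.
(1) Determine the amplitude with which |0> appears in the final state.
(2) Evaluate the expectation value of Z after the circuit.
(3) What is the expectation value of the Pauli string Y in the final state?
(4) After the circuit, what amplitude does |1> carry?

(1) The final state's coefficient on |0> equals sqrt(2)/2.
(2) The expectation value of Z is 0.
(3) In the final state, Y has expectation 1.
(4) The amplitude on |1> is sqrt(2)*I/2.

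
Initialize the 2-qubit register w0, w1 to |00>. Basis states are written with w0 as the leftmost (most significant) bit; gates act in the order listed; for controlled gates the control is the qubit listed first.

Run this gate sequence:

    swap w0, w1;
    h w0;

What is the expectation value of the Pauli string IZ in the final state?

The expectation value of IZ is 1.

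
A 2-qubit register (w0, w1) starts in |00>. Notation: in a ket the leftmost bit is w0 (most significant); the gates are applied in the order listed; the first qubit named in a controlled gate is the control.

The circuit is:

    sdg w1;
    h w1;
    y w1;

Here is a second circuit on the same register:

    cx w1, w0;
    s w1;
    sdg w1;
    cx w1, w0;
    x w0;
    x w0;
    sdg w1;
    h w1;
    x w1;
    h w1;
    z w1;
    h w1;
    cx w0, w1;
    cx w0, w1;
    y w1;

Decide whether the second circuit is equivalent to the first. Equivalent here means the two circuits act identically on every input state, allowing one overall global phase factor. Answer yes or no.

Yes: on every input state the two circuits agree up to one overall phase factor.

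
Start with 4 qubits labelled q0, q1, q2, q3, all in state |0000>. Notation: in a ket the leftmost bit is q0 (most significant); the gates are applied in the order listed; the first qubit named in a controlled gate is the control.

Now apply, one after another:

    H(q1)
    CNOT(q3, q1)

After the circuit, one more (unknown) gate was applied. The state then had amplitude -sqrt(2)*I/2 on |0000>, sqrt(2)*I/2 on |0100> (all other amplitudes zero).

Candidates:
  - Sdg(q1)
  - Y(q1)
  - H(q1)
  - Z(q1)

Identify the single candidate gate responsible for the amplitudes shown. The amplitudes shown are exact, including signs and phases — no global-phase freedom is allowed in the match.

It was Y(q1) that produced the state shown.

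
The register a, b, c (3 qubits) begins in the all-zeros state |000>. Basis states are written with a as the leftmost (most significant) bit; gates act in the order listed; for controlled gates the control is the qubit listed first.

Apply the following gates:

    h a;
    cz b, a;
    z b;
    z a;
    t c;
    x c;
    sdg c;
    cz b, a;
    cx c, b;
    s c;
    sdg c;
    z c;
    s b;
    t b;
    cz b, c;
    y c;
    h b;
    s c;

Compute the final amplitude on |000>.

The final state's coefficient on |000> equals -exp(3*I*pi/4)/2. Key observation: the block from step 10 through step 11 cancels to the identity and can be dropped.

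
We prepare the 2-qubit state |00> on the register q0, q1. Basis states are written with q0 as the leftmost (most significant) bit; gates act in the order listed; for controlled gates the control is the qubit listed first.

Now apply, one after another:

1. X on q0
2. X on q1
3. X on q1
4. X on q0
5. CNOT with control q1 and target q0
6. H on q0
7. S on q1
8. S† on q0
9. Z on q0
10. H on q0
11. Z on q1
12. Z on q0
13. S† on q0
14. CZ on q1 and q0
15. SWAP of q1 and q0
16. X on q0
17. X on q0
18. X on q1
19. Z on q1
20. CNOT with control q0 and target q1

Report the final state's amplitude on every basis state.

The final amplitudes are 1/2 + I/2 on |00>, -1/2 - I/2 on |01>, 0 on |10>, 0 on |11>.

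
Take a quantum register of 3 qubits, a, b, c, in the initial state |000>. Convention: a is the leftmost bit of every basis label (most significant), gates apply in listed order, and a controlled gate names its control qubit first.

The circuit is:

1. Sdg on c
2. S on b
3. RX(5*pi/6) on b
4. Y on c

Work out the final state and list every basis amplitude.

The final amplitudes are I*(-sqrt(2) + sqrt(6))/4 on |001>, sqrt(2)/4 + sqrt(6)/4 on |011>, and 0 on every other basis state.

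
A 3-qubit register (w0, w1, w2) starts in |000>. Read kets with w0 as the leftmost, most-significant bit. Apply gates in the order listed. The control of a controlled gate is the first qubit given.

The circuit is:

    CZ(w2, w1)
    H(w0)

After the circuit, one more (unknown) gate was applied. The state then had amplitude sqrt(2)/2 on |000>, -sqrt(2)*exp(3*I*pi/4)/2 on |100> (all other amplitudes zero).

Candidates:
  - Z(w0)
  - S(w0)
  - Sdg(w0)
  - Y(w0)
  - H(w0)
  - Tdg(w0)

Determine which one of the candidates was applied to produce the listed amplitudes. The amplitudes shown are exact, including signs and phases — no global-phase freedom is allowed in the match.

It was Tdg(w0) that produced the state shown.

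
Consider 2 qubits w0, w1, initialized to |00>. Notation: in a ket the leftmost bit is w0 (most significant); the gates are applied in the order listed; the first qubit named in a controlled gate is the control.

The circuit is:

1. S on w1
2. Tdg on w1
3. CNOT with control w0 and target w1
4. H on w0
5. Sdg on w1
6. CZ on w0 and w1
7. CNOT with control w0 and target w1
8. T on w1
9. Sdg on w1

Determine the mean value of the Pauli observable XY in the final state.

The observable XY averages to -sqrt(2)/2.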